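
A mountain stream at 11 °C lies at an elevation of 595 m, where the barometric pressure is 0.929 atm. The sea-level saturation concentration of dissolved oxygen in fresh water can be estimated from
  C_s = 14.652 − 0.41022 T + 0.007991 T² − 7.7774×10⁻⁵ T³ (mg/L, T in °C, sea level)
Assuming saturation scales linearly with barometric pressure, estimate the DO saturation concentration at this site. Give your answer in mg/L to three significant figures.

C_s ≈ 10.2 mg/L

At sea level: C_s = 14.652 − 0.41022×11 + 0.007991×11² − 7.7774×10⁻⁵×11³ = 11.00 mg/L.
Pressure correction: C_s' = 11.00 × 0.929 = 10.22 mg/L.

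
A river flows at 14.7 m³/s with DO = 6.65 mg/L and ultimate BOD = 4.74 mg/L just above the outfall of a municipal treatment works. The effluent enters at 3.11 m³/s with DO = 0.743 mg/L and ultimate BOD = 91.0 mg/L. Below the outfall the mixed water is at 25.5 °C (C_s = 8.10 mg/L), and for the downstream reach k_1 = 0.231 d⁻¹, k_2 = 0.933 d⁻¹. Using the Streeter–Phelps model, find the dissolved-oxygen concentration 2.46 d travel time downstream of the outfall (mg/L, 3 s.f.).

Mixed DO = (14.7×6.65 + 3.11×0.743)/(14.7+3.11) = 100.1/17.81 = 5.619 mg/L.
Mixed L₀ = (14.7×4.74 + 3.11×91.0)/(17.81) = 352.7/17.81 = 19.80 mg/L.
Initial deficit D₀ = C_s − DO₀ = 8.10 − 5.619 = 2.481 mg/L.
D(2.46) = [0.231×19.80/(0.933−0.231)](e^(−0.231×2.46) − e^(−0.933×2.46)) + 2.481 e^(−0.933×2.46)
= 6.516 × (0.5665 − 0.1007) + 2.481 × 0.1007 = 3.285 mg/L.
DO = 8.10 − 3.285 = 4.815 mg/L.

DO ≈ 4.81 mg/L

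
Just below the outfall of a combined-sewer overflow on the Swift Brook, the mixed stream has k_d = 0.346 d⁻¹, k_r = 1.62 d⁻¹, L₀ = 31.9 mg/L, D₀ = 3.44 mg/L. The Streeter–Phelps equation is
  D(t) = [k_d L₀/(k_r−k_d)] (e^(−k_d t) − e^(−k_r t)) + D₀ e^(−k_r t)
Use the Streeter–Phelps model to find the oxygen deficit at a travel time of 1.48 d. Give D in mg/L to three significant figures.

k_d L₀/(k_r−k_d) = 0.346×31.9/(1.62−0.346) = 11.04/1.274 = 8.664 mg/L.
e^(−k_d t) = e^(−0.346×1.480) = 0.5992; e^(−k_r t) = e^(−1.62×1.480) = 0.09094.
D = 8.664 × (0.5992 − 0.09094) + 3.44 × 0.09094 = 4.404 + 0.3128 = 4.717 mg/L.

D ≈ 4.72 mg/L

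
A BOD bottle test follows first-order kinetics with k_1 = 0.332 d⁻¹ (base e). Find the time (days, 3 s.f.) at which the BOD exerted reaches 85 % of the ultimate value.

y/L₀ = 1 − e^(−k_1 t) = 0.85 ⇒ e^(−k_1 t) = 0.150
t = −ln(0.150) / 0.332 = 1.897 / 0.332 = 5.714 d.

t ≈ 5.71 d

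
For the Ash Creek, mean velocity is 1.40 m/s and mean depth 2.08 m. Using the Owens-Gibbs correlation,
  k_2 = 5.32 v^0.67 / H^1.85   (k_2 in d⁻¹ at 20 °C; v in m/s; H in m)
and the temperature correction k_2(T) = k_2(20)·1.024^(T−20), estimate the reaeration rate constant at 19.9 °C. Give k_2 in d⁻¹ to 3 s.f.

k_2 ≈ 1.72 d⁻¹

k_2(20) = 5.32 × 1.40^0.67 / 2.08^1.85 = 5.32 × 1.253 / 3.876 = 1.719 d⁻¹.
k_2(19.9) = 1.719 × 1.024^(19.9−20) = 1.719 × 0.9976 = 1.715 d⁻¹.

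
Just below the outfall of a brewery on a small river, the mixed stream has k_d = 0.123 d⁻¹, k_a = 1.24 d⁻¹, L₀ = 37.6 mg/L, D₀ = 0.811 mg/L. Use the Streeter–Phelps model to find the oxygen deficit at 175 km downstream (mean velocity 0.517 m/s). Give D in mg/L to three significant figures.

Travel time t = x/v = 175 km / (0.517 m/s) = 175000 m / 0.517 m/s = 338500 s = 3.918 d.
k_d L₀/(k_a−k_d) = 0.123×37.6/(1.24−0.123) = 4.625/1.117 = 4.140 mg/L.
e^(−k_d t) = e^(−0.123×3.918) = 0.6176; e^(−k_a t) = e^(−1.24×3.918) = 0.007766.
D = 4.140 × (0.6176 − 0.007766) + 0.811 × 0.007766 = 2.525 + 0.006298 = 2.531 mg/L.

D ≈ 2.53 mg/L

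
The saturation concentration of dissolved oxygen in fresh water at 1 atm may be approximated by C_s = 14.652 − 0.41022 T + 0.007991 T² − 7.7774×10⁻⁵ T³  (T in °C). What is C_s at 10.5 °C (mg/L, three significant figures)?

C_s = 14.652 − 0.41022×10.5 + 0.007991×10.5² − 7.7774×10⁻⁵×10.5³ = 11.14 mg/L.

C_s ≈ 11.1 mg/L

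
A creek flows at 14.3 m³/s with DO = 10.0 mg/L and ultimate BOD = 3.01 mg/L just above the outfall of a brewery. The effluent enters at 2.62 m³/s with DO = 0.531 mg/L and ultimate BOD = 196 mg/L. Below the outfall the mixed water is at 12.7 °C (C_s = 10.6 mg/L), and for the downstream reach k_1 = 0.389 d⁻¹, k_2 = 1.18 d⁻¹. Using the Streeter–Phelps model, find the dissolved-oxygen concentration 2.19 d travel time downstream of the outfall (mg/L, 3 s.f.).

DO ≈ 4.76 mg/L

Mixed DO = (14.3×10.0 + 2.62×0.531)/(14.3+2.62) = 144.4/16.92 = 8.534 mg/L.
Mixed L₀ = (14.3×3.01 + 2.62×196)/(16.92) = 556.6/16.92 = 32.89 mg/L.
Initial deficit D₀ = C_s − DO₀ = 10.6 − 8.534 = 2.066 mg/L.
D(2.19) = [0.389×32.89/(1.18−0.389)](e^(−0.389×2.19) − e^(−1.18×2.19)) + 2.066 e^(−1.18×2.19)
= 16.18 × (0.4266 − 0.07546) + 2.066 × 0.07546 = 5.836 mg/L.
DO = 10.6 − 5.836 = 4.764 mg/L.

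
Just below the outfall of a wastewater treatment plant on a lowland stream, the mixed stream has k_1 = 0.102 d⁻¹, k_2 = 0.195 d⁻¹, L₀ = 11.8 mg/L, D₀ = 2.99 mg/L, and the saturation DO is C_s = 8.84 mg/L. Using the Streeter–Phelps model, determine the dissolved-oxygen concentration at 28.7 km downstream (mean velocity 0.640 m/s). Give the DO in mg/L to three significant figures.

Travel time t = x/v = 28.7 km / (0.640 m/s) = 28700 m / 0.640 m/s = 44840 s = 0.5190 d.
k_1 L₀/(k_2−k_1) = 0.102×11.8/(0.195−0.102) = 1.204/0.09300 = 12.94 mg/L.
e^(−k_1 t) = e^(−0.102×0.5190) = 0.9484; e^(−k_2 t) = e^(−0.195×0.5190) = 0.9037.
D = 12.94 × (0.9484 − 0.9037) + 2.99 × 0.9037 = 0.5784 + 2.702 = 3.281 mg/L.
DO = C_s − D = 8.84 − 3.281 = 5.559 mg/L.

DO ≈ 5.56 mg/L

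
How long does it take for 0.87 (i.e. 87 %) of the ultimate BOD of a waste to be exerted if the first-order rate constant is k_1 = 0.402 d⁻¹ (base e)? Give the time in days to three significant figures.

t ≈ 5.08 d

y/L₀ = 1 − e^(−k_1 t) = 0.87 ⇒ e^(−k_1 t) = 0.130
t = −ln(0.130) / 0.402 = 2.040 / 0.402 = 5.075 d.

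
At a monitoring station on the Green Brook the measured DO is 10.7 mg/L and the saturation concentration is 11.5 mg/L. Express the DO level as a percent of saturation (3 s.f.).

% saturation = C/C_s × 100 = 10.7/11.5 × 100 = 93.0 %.

93.0 % saturation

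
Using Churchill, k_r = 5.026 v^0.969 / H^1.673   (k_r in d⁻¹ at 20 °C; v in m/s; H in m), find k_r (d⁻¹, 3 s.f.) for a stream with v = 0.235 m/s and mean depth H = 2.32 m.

k_r = 5.026 × 0.235^0.969 / 2.32^1.673 = 5.026 × 0.2458 / 4.088 = 0.3022 d⁻¹.

k_r ≈ 0.302 d⁻¹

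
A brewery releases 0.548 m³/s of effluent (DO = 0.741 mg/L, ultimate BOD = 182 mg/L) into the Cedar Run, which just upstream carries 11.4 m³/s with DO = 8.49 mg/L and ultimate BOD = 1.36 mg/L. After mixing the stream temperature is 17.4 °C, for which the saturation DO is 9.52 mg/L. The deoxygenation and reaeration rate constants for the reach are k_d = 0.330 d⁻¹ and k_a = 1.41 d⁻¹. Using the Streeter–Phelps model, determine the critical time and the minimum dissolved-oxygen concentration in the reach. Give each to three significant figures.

Mixed DO = (11.4×8.49 + 0.548×0.741)/(11.4+0.548) = 97.19/11.95 = 8.135 mg/L.
Mixed L₀ = (11.4×1.36 + 0.548×182)/(11.95) = 115.2/11.95 = 9.645 mg/L.
Initial deficit D₀ = C_s − DO₀ = 9.52 − 8.135 = 1.385 mg/L.
t_c = (1/1.080) ln[(1.41/0.330)(1 − 1.385×1.080/(0.330×9.645))] = 0.9259 × ln(2.264) = 0.7567 d.
D_c = (0.330/1.41) × 9.645 × e^(−0.330×0.7567) = 0.2340 × 9.645 × 0.7790 = 1.759 mg/L.
Minimum DO = 9.52 − 1.759 = 7.761 mg/L.

t_c ≈ 0.757 d; minimum DO ≈ 7.76 mg/L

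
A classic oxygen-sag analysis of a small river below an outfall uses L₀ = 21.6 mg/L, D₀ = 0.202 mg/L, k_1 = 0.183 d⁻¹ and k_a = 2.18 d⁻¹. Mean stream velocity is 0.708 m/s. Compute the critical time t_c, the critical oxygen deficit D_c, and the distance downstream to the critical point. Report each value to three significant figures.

With k_a/k_1 = 11.91 and 1 − D₀(k_a−k_1)/(k_1 L₀) = 0.8979,
t_c = ln(11.91 × 0.8979) / (2.18 − 0.183) = ln(10.70) / 1.997 = 2.370/1.997 = 1.187 d.
L(t_c) = L₀ e^(−k_1 t_c) = 21.6 × 0.8048 = 17.38 mg/L, and at the critical point k_a D_c = k_1 L, so D_c = (0.183/2.18) × 17.38 = 1.459 mg/L.
x_c = v t_c = 0.708 m/s × 1.187 d × 86400 s/d = 72600 m ≈ 72.6 km.

t_c ≈ 1.19 d; D_c ≈ 1.46 mg/L; x_c ≈ 72.6 km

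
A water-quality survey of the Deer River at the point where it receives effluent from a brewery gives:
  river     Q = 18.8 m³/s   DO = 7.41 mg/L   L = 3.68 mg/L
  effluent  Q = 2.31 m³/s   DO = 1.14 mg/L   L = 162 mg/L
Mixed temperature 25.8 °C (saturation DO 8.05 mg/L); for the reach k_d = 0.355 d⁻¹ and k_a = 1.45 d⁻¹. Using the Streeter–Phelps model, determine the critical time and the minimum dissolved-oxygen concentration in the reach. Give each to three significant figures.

t_c ≈ 1.09 d; minimum DO ≈ 4.55 mg/L

Mixed DO = (18.8×7.41 + 2.31×1.14)/(18.8+2.31) = 141.9/21.11 = 6.724 mg/L.
Mixed L₀ = (18.8×3.68 + 2.31×162)/(21.11) = 443.4/21.11 = 21.00 mg/L.
Initial deficit D₀ = C_s − DO₀ = 8.05 − 6.724 = 1.326 mg/L.
t_c = (1/1.095) ln[(1.45/0.355)(1 − 1.326×1.095/(0.355×21.00))] = 0.9132 × ln(3.289) = 1.087 d.
D_c = (0.355/1.45) × 21.00 × e^(−0.355×1.087) = 0.2448 × 21.00 × 0.6798 = 3.496 mg/L.
Minimum DO = 8.05 − 3.496 = 4.554 mg/L.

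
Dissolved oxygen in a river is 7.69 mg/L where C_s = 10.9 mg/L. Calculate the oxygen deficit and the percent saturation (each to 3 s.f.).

D ≈ 3.21 mg/L; 70.6 % saturation

D = C_s − C = 10.9 − 7.69 = 3.21 mg/L.
% saturation = 7.69/10.9 × 100 = 70.6 %.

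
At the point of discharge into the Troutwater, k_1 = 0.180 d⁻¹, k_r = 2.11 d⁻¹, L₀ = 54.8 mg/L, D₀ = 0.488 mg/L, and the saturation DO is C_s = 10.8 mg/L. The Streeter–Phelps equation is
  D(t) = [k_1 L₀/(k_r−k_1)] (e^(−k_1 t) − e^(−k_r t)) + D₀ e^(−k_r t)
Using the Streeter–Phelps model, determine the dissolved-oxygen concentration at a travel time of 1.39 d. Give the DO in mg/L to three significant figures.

DO ≈ 7.07 mg/L

k_1 L₀/(k_r−k_1) = 0.180×54.8/(2.11−0.180) = 9.864/1.930 = 5.111 mg/L.
e^(−k_1 t) = e^(−0.180×1.390) = 0.7786; e^(−k_r t) = e^(−2.11×1.390) = 0.05324.
D = 5.111 × (0.7786 − 0.05324) + 0.488 × 0.05324 = 3.707 + 0.02598 = 3.733 mg/L.
DO = C_s − D = 10.8 − 3.733 = 7.067 mg/L.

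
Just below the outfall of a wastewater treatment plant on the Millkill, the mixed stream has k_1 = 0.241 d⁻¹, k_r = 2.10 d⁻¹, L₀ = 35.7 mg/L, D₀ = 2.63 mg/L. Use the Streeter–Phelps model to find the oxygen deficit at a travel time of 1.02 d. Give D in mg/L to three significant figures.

k_1 L₀/(k_r−k_1) = 0.241×35.7/(2.10−0.241) = 8.604/1.859 = 4.628 mg/L.
e^(−k_1 t) = e^(−0.241×1.020) = 0.7821; e^(−k_r t) = e^(−2.10×1.020) = 0.1174.
D = 4.628 × (0.7821 − 0.1174) + 2.63 × 0.1174 = 3.076 + 0.3088 = 3.385 mg/L.

D ≈ 3.38 mg/L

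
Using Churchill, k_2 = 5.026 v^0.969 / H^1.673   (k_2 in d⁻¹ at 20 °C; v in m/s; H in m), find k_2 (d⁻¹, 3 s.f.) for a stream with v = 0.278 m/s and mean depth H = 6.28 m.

k_2 ≈ 0.0672 d⁻¹

k_2 = 5.026 × 0.278^0.969 / 6.28^1.673 = 5.026 × 0.2893 / 21.63 = 0.06722 d⁻¹.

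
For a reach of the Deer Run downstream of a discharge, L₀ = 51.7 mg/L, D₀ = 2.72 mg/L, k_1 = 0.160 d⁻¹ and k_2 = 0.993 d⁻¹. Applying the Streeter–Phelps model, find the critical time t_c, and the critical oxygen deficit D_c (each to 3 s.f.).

At the critical point dD/dt = 0, so k_1 L₀ e^(−k_1 t) = k_2 D. Substituting D(t) from the Streeter–Phelps equation and solving for t gives
t_c = ln[(k_2/k_1)(1 − D₀(k_2−k_1)/(k_1 L₀))] / (k_2−k_1).
Here k_2−k_1 = 0.8330 d⁻¹ and 1 − D₀(k_2−k_1)/(k_1 L₀) = 1 − 2.72×0.8330/(0.160×51.7) = 0.7261, so
t_c = ln(6.206 × 0.7261) / 0.8330 = 1.505 / 0.8330 = 1.807 d.
D_c = (k_1/k_2) L₀ e^(−k_1 t_c) = (0.160/0.993) × 51.7 × e^(−0.160×1.807) = 0.1611 × 51.7 × 0.7489 = 6.238 mg/L.

t_c ≈ 1.81 d; D_c ≈ 6.24 mg/L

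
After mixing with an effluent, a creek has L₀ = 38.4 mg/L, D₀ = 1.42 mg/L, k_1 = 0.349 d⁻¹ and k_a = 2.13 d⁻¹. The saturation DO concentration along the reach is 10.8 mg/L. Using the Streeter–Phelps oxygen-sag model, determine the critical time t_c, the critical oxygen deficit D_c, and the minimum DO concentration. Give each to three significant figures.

t_c = [1/(k_a−k_1)] ln[(k_a/k_1)(1 − D₀(k_a−k_1)/(k_1 L₀))]
= [1/(2.13−0.349)] ln[(2.13/0.349)(1 − 1.42×1.781/(0.349×38.4))]
= (1/1.781) ln[6.103 × 0.8113] = 0.5615 × ln(4.951) = 0.5615 × 1.600 = 0.8982 d.
L(t_c) = L₀ e^(−k_1 t_c) = 38.4 × 0.7309 = 28.07 mg/L, and at the critical point k_a D_c = k_1 L, so D_c = (0.349/2.13) × 28.07 = 4.599 mg/L.
Minimum DO = C_s − D_c = 10.8 − 4.599 = 6.201 mg/L.

t_c ≈ 0.898 d; D_c ≈ 4.60 mg/L; min DO ≈ 6.20 mg/L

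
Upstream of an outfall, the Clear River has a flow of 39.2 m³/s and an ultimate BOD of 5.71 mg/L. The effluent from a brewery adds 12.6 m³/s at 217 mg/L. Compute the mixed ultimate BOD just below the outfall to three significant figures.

Flow-weighted mixing: C = (Q_r C_r + Q_w C_w)/(Q_r + Q_w)
= (39.2×5.71 + 12.6×217)/(39.2 + 12.6) = 2958/51.80 = 57.10 mg/L.

57.1 mg/L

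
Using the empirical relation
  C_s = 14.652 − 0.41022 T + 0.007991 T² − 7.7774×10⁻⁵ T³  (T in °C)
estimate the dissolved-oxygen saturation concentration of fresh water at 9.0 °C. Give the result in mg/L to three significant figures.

C_s = 14.652 − 0.41022×9.0 + 0.007991×9.0² − 7.7774×10⁻⁵×9.0³ = 11.55 mg/L.

C_s ≈ 11.6 mg/L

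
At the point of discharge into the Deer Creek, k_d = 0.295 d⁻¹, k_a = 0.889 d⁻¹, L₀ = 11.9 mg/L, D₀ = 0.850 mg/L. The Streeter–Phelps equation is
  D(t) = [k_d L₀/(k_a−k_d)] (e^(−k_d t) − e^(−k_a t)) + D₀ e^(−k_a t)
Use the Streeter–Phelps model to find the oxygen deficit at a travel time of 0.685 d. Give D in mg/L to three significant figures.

D ≈ 2.08 mg/L

k_d L₀/(k_a−k_d) = 0.295×11.9/(0.889−0.295) = 3.510/0.5940 = 5.910 mg/L.
e^(−k_d t) = e^(−0.295×0.6850) = 0.8170; e^(−k_a t) = e^(−0.889×0.6850) = 0.5439.
D = 5.910 × (0.8170 − 0.5439) + 0.850 × 0.5439 = 1.614 + 0.4623 = 2.076 mg/L.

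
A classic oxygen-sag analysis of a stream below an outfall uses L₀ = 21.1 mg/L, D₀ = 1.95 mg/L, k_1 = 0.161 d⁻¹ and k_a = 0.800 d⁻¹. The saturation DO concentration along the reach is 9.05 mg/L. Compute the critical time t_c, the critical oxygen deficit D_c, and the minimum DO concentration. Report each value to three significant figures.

t_c ≈ 1.79 d; D_c ≈ 3.18 mg/L; min DO ≈ 5.87 mg/L

With k_a/k_1 = 4.969 and 1 − D₀(k_a−k_1)/(k_1 L₀) = 0.6332,
t_c = ln(4.969 × 0.6332) / (0.800 − 0.161) = ln(3.146) / 0.6390 = 1.146/0.6390 = 1.794 d.
D_c = (k_1/k_a) L₀ e^(−k_1 t_c) = (0.161/0.800) × 21.1 × e^(−0.161×1.794) = 0.2012 × 21.1 × 0.7492 = 3.181 mg/L.
Minimum DO = C_s − D_c = 9.05 − 3.181 = 5.869 mg/L.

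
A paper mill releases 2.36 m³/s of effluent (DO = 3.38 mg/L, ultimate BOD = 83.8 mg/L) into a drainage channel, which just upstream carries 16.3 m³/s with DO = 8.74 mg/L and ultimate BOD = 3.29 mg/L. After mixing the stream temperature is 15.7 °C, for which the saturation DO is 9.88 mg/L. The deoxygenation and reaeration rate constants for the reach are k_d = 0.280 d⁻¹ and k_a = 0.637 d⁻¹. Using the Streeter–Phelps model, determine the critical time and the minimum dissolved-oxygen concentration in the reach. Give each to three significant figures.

t_c ≈ 1.77 d; minimum DO ≈ 6.28 mg/L

Mixed DO = (16.3×8.74 + 2.36×3.38)/(16.3+2.36) = 150.4/18.66 = 8.062 mg/L.
Mixed L₀ = (16.3×3.29 + 2.36×83.8)/(18.66) = 251.4/18.66 = 13.47 mg/L.
Initial deficit D₀ = C_s − DO₀ = 9.88 − 8.062 = 1.818 mg/L.
t_c = (1/0.3570) ln[(0.637/0.280)(1 − 1.818×0.3570/(0.280×13.47))] = 2.801 × ln(1.884) = 1.774 d.
D_c = (0.280/0.637) × 13.47 × e^(−0.280×1.774) = 0.4396 × 13.47 × 0.6086 = 3.604 mg/L.
Minimum DO = 9.88 − 3.604 = 6.276 mg/L.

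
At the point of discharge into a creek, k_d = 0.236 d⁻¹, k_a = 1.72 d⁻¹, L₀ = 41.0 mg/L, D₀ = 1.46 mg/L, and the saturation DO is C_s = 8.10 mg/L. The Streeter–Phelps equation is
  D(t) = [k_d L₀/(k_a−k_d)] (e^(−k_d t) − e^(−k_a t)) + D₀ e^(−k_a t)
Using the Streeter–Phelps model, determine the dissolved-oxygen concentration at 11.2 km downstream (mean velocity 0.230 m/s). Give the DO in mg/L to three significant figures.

Travel time t = x/v = 11.2 km / (0.230 m/s) = 11200 m / 0.230 m/s = 48700 s = 0.5636 d.
k_d L₀/(k_a−k_d) = 0.236×41.0/(1.72−0.236) = 9.676/1.484 = 6.520 mg/L.
e^(−k_d t) = e^(−0.236×0.5636) = 0.8755; e^(−k_a t) = e^(−1.72×0.5636) = 0.3793.
D = 6.520 × (0.8755 − 0.3793) + 1.46 × 0.3793 = 3.235 + 0.5538 = 3.789 mg/L.
DO = C_s − D = 8.10 − 3.789 = 4.311 mg/L.

DO ≈ 4.31 mg/L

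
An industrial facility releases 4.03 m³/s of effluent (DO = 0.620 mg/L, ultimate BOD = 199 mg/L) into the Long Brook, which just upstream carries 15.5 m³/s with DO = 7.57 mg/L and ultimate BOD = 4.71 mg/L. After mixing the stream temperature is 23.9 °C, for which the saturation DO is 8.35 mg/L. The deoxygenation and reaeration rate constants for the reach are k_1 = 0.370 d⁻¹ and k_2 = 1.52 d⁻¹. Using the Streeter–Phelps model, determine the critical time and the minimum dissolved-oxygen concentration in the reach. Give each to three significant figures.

Mixed DO = (15.5×7.57 + 4.03×0.620)/(15.5+4.03) = 119.8/19.53 = 6.136 mg/L.
Mixed L₀ = (15.5×4.71 + 4.03×199)/(19.53) = 875.0/19.53 = 44.80 mg/L.
Initial deficit D₀ = C_s − DO₀ = 8.35 − 6.136 = 2.214 mg/L.
t_c = (1/1.150) ln[(1.52/0.370)(1 − 2.214×1.150/(0.370×44.80))] = 0.8696 × ln(3.477) = 1.084 d.
D_c = (0.370/1.52) × 44.80 × e^(−0.370×1.084) = 0.2434 × 44.80 × 0.6697 = 7.303 mg/L.
Minimum DO = 8.35 − 7.303 = 1.047 mg/L.

t_c ≈ 1.08 d; minimum DO ≈ 1.05 mg/L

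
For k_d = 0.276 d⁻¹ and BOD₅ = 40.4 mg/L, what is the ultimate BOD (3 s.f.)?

L₀ ≈ 54.0 mg/L

BOD₅ = L₀(1 − e^(−5k_d)) ⇒ L₀ = BOD₅ / (1 − e^(−5×0.276))
= 40.4 / (1 − 0.2516) = 40.4 / 0.7484 = 53.98 mg/L.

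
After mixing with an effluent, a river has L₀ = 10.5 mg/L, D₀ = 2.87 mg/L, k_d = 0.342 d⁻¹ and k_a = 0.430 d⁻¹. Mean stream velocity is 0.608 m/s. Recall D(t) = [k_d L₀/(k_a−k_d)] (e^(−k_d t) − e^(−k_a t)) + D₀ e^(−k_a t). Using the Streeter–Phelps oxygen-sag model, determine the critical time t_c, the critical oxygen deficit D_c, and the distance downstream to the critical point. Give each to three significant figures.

t_c ≈ 1.77 d; D_c ≈ 4.55 mg/L; x_c ≈ 93.2 km

With k_a/k_d = 1.257 and 1 − D₀(k_a−k_d)/(k_d L₀) = 0.9297,
t_c = ln(1.257 × 0.9297) / (0.430 − 0.342) = ln(1.169) / 0.08800 = 0.1560/0.08800 = 1.773 d.
L(t_c) = L₀ e^(−k_d t_c) = 10.5 × 0.5453 = 5.725 mg/L, and at the critical point k_a D_c = k_d L, so D_c = (0.342/0.430) × 5.725 = 4.554 mg/L.
x_c = v t_c = 0.608 m/s × 1.773 d × 86400 s/d = 93150 m ≈ 93.2 km.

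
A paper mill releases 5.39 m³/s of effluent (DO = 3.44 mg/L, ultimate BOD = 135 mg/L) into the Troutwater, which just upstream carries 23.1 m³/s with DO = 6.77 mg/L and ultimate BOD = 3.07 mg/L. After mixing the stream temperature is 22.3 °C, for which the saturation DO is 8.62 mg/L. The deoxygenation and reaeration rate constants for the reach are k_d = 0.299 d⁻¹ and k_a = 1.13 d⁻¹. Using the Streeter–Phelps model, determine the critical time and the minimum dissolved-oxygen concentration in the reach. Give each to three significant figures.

t_c ≈ 1.26 d; minimum DO ≈ 3.53 mg/L

Mixed DO = (23.1×6.77 + 5.39×3.44)/(23.1+5.39) = 174.9/28.49 = 6.140 mg/L.
Mixed L₀ = (23.1×3.07 + 5.39×135)/(28.49) = 798.6/28.49 = 28.03 mg/L.
Initial deficit D₀ = C_s − DO₀ = 8.62 − 6.140 = 2.480 mg/L.
t_c = (1/0.8310) ln[(1.13/0.299)(1 − 2.480×0.8310/(0.299×28.03))] = 1.203 × ln(2.850) = 1.260 d.
D_c = (0.299/1.13) × 28.03 × e^(−0.299×1.260) = 0.2646 × 28.03 × 0.6860 = 5.088 mg/L.
Minimum DO = 8.62 − 5.088 = 3.532 mg/L.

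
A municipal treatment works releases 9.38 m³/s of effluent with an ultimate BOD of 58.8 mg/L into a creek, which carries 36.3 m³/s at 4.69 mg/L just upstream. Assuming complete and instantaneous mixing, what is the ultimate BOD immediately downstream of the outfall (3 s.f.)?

Flow-weighted mixing: C = (Q_r C_r + Q_w C_w)/(Q_r + Q_w)
= (36.3×4.69 + 9.38×58.8)/(36.3 + 9.38) = 721.8/45.68 = 15.80 mg/L.

15.8 mg/L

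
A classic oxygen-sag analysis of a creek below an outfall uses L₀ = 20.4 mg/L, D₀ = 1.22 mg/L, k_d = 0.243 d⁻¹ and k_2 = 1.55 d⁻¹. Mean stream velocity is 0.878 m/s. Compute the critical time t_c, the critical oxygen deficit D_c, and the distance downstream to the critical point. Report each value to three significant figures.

t_c ≈ 1.12 d; D_c ≈ 2.44 mg/L; x_c ≈ 85.0 km

With k_2/k_d = 6.379 and 1 − D₀(k_2−k_d)/(k_d L₀) = 0.6783,
t_c = ln(6.379 × 0.6783) / (1.55 − 0.243) = ln(4.327) / 1.307 = 1.465/1.307 = 1.121 d.
L(t_c) = L₀ e^(−k_d t_c) = 20.4 × 0.7616 = 15.54 mg/L, and at the critical point k_2 D_c = k_d L, so D_c = (0.243/1.55) × 15.54 = 2.436 mg/L.
x_c = v t_c = 0.878 m/s × 1.121 d × 86400 s/d = 85020 m ≈ 85.0 km.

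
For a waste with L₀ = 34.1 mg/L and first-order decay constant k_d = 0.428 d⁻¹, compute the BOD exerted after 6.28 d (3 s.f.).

y_t = L₀(1 − e^(−k_d t)) = 34.1 × (1 − e^(−0.428×6.28))
= 34.1 × (1 − 0.06803) = 34.1 × 0.9320 = 31.78 mg/L.

y ≈ 31.8 mg/L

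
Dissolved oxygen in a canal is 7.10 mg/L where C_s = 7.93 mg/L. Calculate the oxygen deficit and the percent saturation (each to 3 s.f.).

D = C_s − C = 7.93 − 7.10 = 0.830 mg/L.
% saturation = 7.10/7.93 × 100 = 89.5 %.

D ≈ 0.830 mg/L; 89.5 % saturation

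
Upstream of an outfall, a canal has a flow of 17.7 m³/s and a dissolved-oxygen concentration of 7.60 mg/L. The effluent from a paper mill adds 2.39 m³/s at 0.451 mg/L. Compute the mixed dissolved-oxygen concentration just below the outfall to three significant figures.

6.75 mg/L

Flow-weighted mixing: C = (Q_r C_r + Q_w C_w)/(Q_r + Q_w)
= (17.7×7.60 + 2.39×0.451)/(17.7 + 2.39) = 135.6/20.09 = 6.750 mg/L.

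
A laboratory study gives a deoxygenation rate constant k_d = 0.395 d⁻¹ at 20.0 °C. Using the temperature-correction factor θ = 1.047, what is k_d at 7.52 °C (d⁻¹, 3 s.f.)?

k_d(T₂) = k_d(T₁) · θ^(T₂−T₁) = 0.395 × 1.047^(7.52−20.0)
= 0.395 × 1.047^-12.5 = 0.395 × 0.5637 = 0.2227 d⁻¹.

k_d ≈ 0.223 d⁻¹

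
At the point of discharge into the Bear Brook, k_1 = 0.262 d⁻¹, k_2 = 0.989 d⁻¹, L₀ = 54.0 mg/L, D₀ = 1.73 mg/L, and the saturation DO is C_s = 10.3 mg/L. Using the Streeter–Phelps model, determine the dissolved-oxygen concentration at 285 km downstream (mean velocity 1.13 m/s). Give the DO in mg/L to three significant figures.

Travel time t = x/v = 285 km / (1.13 m/s) = 285000 m / 1.13 m/s = 252200 s = 2.919 d.
k_1 L₀/(k_2−k_1) = 0.262×54.0/(0.989−0.262) = 14.15/0.7270 = 19.46 mg/L.
e^(−k_1 t) = e^(−0.262×2.919) = 0.4654; e^(−k_2 t) = e^(−0.989×2.919) = 0.05574.
D = 19.46 × (0.4654 − 0.05574) + 1.73 × 0.05574 = 7.973 + 0.09643 = 8.069 mg/L.
DO = C_s − D = 10.3 − 8.069 = 2.231 mg/L.

DO ≈ 2.23 mg/L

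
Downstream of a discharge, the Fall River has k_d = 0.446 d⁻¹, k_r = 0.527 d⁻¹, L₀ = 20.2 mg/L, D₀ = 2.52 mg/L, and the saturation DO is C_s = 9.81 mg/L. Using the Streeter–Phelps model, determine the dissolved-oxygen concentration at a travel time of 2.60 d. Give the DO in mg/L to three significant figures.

DO ≈ 2.55 mg/L

k_d L₀/(k_r−k_d) = 0.446×20.2/(0.527−0.446) = 9.009/0.08100 = 111.2 mg/L.
e^(−k_d t) = e^(−0.446×2.600) = 0.3136; e^(−k_r t) = e^(−0.527×2.600) = 0.2541.
D = 111.2 × (0.3136 − 0.2541) + 2.52 × 0.2541 = 6.624 + 0.6402 = 7.264 mg/L.
DO = C_s − D = 9.81 − 7.264 = 2.546 mg/L.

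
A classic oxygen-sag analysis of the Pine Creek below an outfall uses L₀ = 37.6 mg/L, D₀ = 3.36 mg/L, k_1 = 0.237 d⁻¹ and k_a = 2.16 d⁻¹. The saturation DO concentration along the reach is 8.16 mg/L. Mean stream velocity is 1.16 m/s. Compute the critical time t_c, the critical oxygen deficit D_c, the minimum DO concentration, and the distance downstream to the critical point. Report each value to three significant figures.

t_c ≈ 0.478 d; D_c ≈ 3.68 mg/L; min DO ≈ 4.48 mg/L; x_c ≈ 47.9 km

With k_a/k_1 = 9.114 and 1 − D₀(k_a−k_1)/(k_1 L₀) = 0.2749,
t_c = ln(9.114 × 0.2749) / (2.16 − 0.237) = ln(2.506) / 1.923 = 0.9185/1.923 = 0.4777 d.
L(t_c) = L₀ e^(−k_1 t_c) = 37.6 × 0.8930 = 33.58 mg/L, and at the critical point k_a D_c = k_1 L, so D_c = (0.237/2.16) × 33.58 = 3.684 mg/L.
Minimum DO = C_s − D_c = 8.16 − 3.684 = 4.476 mg/L.
x_c = v t_c = 1.16 m/s × 0.4777 d × 86400 s/d = 47870 m ≈ 47.9 km.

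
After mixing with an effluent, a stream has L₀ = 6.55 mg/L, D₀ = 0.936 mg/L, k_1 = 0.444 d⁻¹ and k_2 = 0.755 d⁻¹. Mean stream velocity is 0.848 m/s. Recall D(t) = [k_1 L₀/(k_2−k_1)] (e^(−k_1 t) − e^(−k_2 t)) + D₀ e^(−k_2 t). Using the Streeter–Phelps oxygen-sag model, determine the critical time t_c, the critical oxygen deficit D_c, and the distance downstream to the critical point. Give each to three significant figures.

t_c ≈ 1.37 d; D_c ≈ 2.10 mg/L; x_c ≈ 100 km

At the critical point dD/dt = 0, so k_1 L₀ e^(−k_1 t) = k_2 D. Substituting D(t) from the Streeter–Phelps equation and solving for t gives
t_c = ln[(k_2/k_1)(1 − D₀(k_2−k_1)/(k_1 L₀))] / (k_2−k_1).
Here k_2−k_1 = 0.3110 d⁻¹ and 1 − D₀(k_2−k_1)/(k_1 L₀) = 1 − 0.936×0.3110/(0.444×6.55) = 0.8999, so
t_c = ln(1.700 × 0.8999) / 0.3110 = 0.4254 / 0.3110 = 1.368 d.
L(t_c) = L₀ e^(−k_1 t_c) = 6.55 × 0.5448 = 3.568 mg/L, and at the critical point k_2 D_c = k_1 L, so D_c = (0.444/0.755) × 3.568 = 2.098 mg/L.
x_c = v t_c = 0.848 m/s × 1.368 d × 86400 s/d = 100200 m ≈ 100 km.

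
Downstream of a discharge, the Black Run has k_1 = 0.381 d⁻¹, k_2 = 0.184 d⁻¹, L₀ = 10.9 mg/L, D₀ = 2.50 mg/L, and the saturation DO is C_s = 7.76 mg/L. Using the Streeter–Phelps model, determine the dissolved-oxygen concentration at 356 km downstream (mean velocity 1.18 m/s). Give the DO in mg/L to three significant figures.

Travel time t = x/v = 356 km / (1.18 m/s) = 356000 m / 1.18 m/s = 301700 s = 3.492 d.
k_1 L₀/(k_2−k_1) = 0.381×10.9/(0.184−0.381) = 4.153/-0.1970 = -21.08 mg/L.
e^(−k_1 t) = e^(−0.381×3.492) = 0.2644; e^(−k_2 t) = e^(−0.184×3.492) = 0.5260.
D = -21.08 × (0.2644 − 0.5260) + 2.50 × 0.5260 = 5.515 + 1.315 = 6.830 mg/L.
DO = C_s − D = 7.76 − 6.830 = 0.9303 mg/L.

DO ≈ 0.930 mg/L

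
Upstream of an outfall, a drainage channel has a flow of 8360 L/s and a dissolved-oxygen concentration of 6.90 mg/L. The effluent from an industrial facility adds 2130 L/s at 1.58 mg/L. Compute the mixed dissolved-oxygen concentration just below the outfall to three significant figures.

5.82 mg/L

Flow-weighted mixing: C = (Q_r C_r + Q_w C_w)/(Q_r + Q_w)
= (8360×6.90 + 2130×1.58)/(8360 + 2130) = 61050/10490 = 5.820 mg/L.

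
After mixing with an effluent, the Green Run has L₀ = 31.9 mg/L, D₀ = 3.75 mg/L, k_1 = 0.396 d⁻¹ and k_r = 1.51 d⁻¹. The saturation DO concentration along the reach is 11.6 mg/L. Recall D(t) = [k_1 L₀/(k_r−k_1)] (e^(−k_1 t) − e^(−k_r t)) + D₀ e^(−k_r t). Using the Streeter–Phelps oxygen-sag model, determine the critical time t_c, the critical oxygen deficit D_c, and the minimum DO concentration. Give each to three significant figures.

t_c ≈ 0.841 d; D_c ≈ 6.00 mg/L; min DO ≈ 5.60 mg/L

t_c = [1/(k_r−k_1)] ln[(k_r/k_1)(1 − D₀(k_r−k_1)/(k_1 L₀))]
= [1/(1.51−0.396)] ln[(1.51/0.396)(1 − 3.75×1.114/(0.396×31.9))]
= (1/1.114) ln[3.813 × 0.6693] = 0.8977 × ln(2.552) = 0.8977 × 0.9369 = 0.8411 d.
L(t_c) = L₀ e^(−k_1 t_c) = 31.9 × 0.7167 = 22.86 mg/L, and at the critical point k_r D_c = k_1 L, so D_c = (0.396/1.51) × 22.86 = 5.996 mg/L.
Minimum DO = C_s − D_c = 11.6 − 5.996 = 5.604 mg/L.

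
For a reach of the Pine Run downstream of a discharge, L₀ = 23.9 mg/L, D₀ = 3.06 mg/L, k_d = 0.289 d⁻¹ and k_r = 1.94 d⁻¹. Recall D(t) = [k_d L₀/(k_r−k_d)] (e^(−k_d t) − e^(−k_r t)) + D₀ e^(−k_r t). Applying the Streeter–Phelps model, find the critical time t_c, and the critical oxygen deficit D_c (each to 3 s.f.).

t_c ≈ 0.357 d; D_c ≈ 3.21 mg/L

At the critical point dD/dt = 0, so k_d L₀ e^(−k_d t) = k_r D. Substituting D(t) from the Streeter–Phelps equation and solving for t gives
t_c = ln[(k_r/k_d)(1 − D₀(k_r−k_d)/(k_d L₀))] / (k_r−k_d).
Here k_r−k_d = 1.651 d⁻¹ and 1 − D₀(k_r−k_d)/(k_d L₀) = 1 − 3.06×1.651/(0.289×23.9) = 0.2686, so
t_c = ln(6.713 × 0.2686) / 1.651 = 0.5894 / 1.651 = 0.3570 d.
D_c = (k_d/k_r) L₀ e^(−k_d t_c) = (0.289/1.94) × 23.9 × e^(−0.289×0.3570) = 0.1490 × 23.9 × 0.9020 = 3.211 mg/L.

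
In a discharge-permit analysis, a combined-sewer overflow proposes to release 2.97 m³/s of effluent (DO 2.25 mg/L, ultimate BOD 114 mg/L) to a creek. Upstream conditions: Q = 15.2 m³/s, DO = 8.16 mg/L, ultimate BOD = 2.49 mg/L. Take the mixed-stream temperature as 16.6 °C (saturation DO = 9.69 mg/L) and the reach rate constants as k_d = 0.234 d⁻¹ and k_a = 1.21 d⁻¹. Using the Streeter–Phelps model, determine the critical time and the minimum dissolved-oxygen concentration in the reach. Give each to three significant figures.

t_c ≈ 0.968 d; minimum DO ≈ 6.50 mg/L

Mixed DO = (15.2×8.16 + 2.97×2.25)/(15.2+2.97) = 130.7/18.17 = 7.194 mg/L.
Mixed L₀ = (15.2×2.49 + 2.97×114)/(18.17) = 376.4/18.17 = 20.72 mg/L.
Initial deficit D₀ = C_s − DO₀ = 9.69 − 7.194 = 2.496 mg/L.
t_c = (1/0.9760) ln[(1.21/0.234)(1 − 2.496×0.9760/(0.234×20.72))] = 1.025 × ln(2.572) = 0.9681 d.
D_c = (0.234/1.21) × 20.72 × e^(−0.234×0.9681) = 0.1934 × 20.72 × 0.7973 = 3.194 mg/L.
Minimum DO = 9.69 − 3.194 = 6.496 mg/L.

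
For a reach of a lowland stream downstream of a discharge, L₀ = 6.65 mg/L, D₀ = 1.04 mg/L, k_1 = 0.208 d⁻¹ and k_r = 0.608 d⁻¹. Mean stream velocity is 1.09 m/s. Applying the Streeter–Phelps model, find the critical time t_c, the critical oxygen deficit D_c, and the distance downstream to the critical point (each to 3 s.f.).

t_c ≈ 1.79 d; D_c ≈ 1.57 mg/L; x_c ≈ 168 km

t_c = [1/(k_r−k_1)] ln[(k_r/k_1)(1 − D₀(k_r−k_1)/(k_1 L₀))]
= [1/(0.608−0.208)] ln[(0.608/0.208)(1 − 1.04×0.4000/(0.208×6.65))]
= (1/0.4000) ln[2.923 × 0.6992] = 2.500 × ln(2.044) = 2.500 × 0.7149 = 1.787 d.
D_c = (k_1/k_r) L₀ e^(−k_1 t_c) = (0.208/0.608) × 6.65 × e^(−0.208×1.787) = 0.3421 × 6.65 × 0.6895 = 1.569 mg/L.
x_c = v t_c = 1.09 m/s × 1.787 d × 86400 s/d = 168300 m ≈ 168 km.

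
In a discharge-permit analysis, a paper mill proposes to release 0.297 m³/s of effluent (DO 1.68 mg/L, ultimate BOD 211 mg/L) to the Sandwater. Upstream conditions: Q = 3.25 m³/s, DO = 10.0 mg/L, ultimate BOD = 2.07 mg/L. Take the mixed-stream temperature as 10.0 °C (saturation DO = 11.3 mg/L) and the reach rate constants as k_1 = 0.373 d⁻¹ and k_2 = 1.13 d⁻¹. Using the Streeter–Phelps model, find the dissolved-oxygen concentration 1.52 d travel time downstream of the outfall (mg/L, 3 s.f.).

Mixed DO = (3.25×10.0 + 0.297×1.68)/(3.25+0.297) = 33.00/3.547 = 9.303 mg/L.
Mixed L₀ = (3.25×2.07 + 0.297×211)/(3.547) = 69.39/3.547 = 19.56 mg/L.
Initial deficit D₀ = C_s − DO₀ = 11.3 − 9.303 = 1.997 mg/L.
D(1.52) = [0.373×19.56/(1.13−0.373)](e^(−0.373×1.52) − e^(−1.13×1.52)) + 1.997 e^(−1.13×1.52)
= 9.640 × (0.5672 − 0.1795) + 1.997 × 0.1795 = 4.096 mg/L.
DO = 11.3 − 4.096 = 7.204 mg/L.

DO ≈ 7.20 mg/L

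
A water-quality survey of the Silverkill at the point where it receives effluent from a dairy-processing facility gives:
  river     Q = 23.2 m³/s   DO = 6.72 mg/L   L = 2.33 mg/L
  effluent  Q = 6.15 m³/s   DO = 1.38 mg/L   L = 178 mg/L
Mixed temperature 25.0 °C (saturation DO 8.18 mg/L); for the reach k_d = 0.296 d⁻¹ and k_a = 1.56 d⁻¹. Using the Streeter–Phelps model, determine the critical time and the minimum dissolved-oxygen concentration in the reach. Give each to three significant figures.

t_c ≈ 1.05 d; minimum DO ≈ 2.74 mg/L

Mixed DO = (23.2×6.72 + 6.15×1.38)/(23.2+6.15) = 164.4/29.35 = 5.601 mg/L.
Mixed L₀ = (23.2×2.33 + 6.15×178)/(29.35) = 1149/29.35 = 39.14 mg/L.
Initial deficit D₀ = C_s − DO₀ = 8.18 − 5.601 = 2.579 mg/L.
t_c = (1/1.264) ln[(1.56/0.296)(1 − 2.579×1.264/(0.296×39.14))] = 0.7911 × ln(3.787) = 1.054 d.
D_c = (0.296/1.56) × 39.14 × e^(−0.296×1.054) = 0.1897 × 39.14 × 0.7321 = 5.437 mg/L.
Minimum DO = 8.18 − 5.437 = 2.743 mg/L.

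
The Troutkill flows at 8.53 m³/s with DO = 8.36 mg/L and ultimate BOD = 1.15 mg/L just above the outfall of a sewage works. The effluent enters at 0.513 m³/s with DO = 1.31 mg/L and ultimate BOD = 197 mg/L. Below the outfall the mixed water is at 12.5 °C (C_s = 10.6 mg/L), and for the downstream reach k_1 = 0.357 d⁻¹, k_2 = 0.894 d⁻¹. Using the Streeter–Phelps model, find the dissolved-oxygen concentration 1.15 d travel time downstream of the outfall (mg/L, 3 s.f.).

DO ≈ 7.16 mg/L

Mixed DO = (8.53×8.36 + 0.513×1.31)/(8.53+0.513) = 71.98/9.043 = 7.960 mg/L.
Mixed L₀ = (8.53×1.15 + 0.513×197)/(9.043) = 110.9/9.043 = 12.26 mg/L.
Initial deficit D₀ = C_s − DO₀ = 10.6 − 7.960 = 2.640 mg/L.
D(1.15) = [0.357×12.26/(0.894−0.357)](e^(−0.357×1.15) − e^(−0.894×1.15)) + 2.640 e^(−0.894×1.15)
= 8.151 × (0.6633 − 0.3577) + 2.640 × 0.3577 = 3.435 mg/L.
DO = 10.6 − 3.435 = 7.165 mg/L.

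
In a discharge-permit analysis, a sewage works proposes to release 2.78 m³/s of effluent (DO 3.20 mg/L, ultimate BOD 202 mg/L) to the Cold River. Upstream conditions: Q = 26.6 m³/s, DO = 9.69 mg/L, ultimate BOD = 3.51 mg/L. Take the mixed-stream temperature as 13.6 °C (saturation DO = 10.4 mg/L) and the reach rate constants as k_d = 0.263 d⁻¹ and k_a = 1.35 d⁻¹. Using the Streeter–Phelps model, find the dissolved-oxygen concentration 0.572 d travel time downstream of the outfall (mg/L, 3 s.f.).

Mixed DO = (26.6×9.69 + 2.78×3.20)/(26.6+2.78) = 266.7/29.38 = 9.076 mg/L.
Mixed L₀ = (26.6×3.51 + 2.78×202)/(29.38) = 654.9/29.38 = 22.29 mg/L.
Initial deficit D₀ = C_s − DO₀ = 10.4 − 9.076 = 1.324 mg/L.
D(0.572) = [0.263×22.29/(1.35−0.263)](e^(−0.263×0.572) − e^(−1.35×0.572)) + 1.324 e^(−1.35×0.572)
= 5.393 × (0.8603 − 0.4620) + 1.324 × 0.4620 = 2.760 mg/L.
DO = 10.4 − 2.760 = 7.640 mg/L.

DO ≈ 7.64 mg/L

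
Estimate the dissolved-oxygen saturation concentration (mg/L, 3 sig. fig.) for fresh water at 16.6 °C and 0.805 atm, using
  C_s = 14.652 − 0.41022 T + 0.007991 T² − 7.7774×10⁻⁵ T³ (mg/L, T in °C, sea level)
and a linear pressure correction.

At sea level: C_s = 14.652 − 0.41022×16.6 + 0.007991×16.6² − 7.7774×10⁻⁵×16.6³ = 9.689 mg/L.
Pressure correction: C_s' = 9.689 × 0.805 = 7.799 mg/L.

C_s ≈ 7.80 mg/L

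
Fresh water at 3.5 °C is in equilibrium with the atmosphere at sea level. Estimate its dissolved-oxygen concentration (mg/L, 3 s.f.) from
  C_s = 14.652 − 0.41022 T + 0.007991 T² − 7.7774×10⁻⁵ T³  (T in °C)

C_s ≈ 13.3 mg/L

C_s = 14.652 − 0.41022×3.5 + 0.007991×3.5² − 7.7774×10⁻⁵×3.5³ = 13.31 mg/L.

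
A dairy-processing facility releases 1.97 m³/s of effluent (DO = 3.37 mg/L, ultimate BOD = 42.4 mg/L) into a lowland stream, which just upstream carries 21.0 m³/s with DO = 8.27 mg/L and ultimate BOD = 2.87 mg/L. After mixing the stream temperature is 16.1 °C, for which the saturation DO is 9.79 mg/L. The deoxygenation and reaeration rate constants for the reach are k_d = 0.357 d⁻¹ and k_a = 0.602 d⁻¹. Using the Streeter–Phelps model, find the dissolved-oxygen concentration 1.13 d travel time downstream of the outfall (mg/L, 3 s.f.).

DO ≈ 7.33 mg/L

Mixed DO = (21.0×8.27 + 1.97×3.37)/(21.0+1.97) = 180.3/22.97 = 7.850 mg/L.
Mixed L₀ = (21.0×2.87 + 1.97×42.4)/(22.97) = 143.8/22.97 = 6.260 mg/L.
Initial deficit D₀ = C_s − DO₀ = 9.79 − 7.850 = 1.940 mg/L.
D(1.13) = [0.357×6.260/(0.602−0.357)](e^(−0.357×1.13) − e^(−0.602×1.13)) + 1.940 e^(−0.602×1.13)
= 9.122 × (0.6680 − 0.5065) + 1.940 × 0.5065 = 2.456 mg/L.
DO = 9.79 − 2.456 = 7.334 mg/L.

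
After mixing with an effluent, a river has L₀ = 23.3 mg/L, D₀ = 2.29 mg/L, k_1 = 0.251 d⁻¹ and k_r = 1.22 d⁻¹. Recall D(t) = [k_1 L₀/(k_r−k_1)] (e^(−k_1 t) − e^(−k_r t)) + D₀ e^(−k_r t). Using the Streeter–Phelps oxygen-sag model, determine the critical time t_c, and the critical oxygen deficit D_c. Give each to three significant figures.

t_c ≈ 1.14 d; D_c ≈ 3.60 mg/L

At the critical point dD/dt = 0, so k_1 L₀ e^(−k_1 t) = k_r D. Substituting D(t) from the Streeter–Phelps equation and solving for t gives
t_c = ln[(k_r/k_1)(1 − D₀(k_r−k_1)/(k_1 L₀))] / (k_r−k_1).
Here k_r−k_1 = 0.9690 d⁻¹ and 1 − D₀(k_r−k_1)/(k_1 L₀) = 1 − 2.29×0.9690/(0.251×23.3) = 0.6206, so
t_c = ln(4.861 × 0.6206) / 0.9690 = 1.104 / 0.9690 = 1.139 d.
D_c = (k_1/k_r) L₀ e^(−k_1 t_c) = (0.251/1.22) × 23.3 × e^(−0.251×1.139) = 0.2057 × 23.3 × 0.7513 = 3.601 mg/L.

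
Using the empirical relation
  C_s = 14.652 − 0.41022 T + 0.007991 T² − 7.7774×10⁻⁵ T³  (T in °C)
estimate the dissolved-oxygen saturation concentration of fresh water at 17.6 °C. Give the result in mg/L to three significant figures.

C_s = 14.652 − 0.41022×17.6 + 0.007991×17.6² − 7.7774×10⁻⁵×17.6³ = 9.483 mg/L.

C_s ≈ 9.48 mg/L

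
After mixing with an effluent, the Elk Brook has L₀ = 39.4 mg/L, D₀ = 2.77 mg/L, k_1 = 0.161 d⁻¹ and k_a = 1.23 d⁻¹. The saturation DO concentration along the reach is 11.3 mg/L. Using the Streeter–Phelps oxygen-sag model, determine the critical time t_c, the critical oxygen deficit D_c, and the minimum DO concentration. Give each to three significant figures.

t_c ≈ 1.31 d; D_c ≈ 4.17 mg/L; min DO ≈ 7.13 mg/L

With k_a/k_1 = 7.640 and 1 − D₀(k_a−k_1)/(k_1 L₀) = 0.5332,
t_c = ln(7.640 × 0.5332) / (1.23 − 0.161) = ln(4.073) / 1.069 = 1.404/1.069 = 1.314 d.
D_c = (k_1/k_a) L₀ e^(−k_1 t_c) = (0.161/1.23) × 39.4 × e^(−0.161×1.314) = 0.1309 × 39.4 × 0.8093 = 4.174 mg/L.
Minimum DO = C_s − D_c = 11.3 − 4.174 = 7.126 mg/L.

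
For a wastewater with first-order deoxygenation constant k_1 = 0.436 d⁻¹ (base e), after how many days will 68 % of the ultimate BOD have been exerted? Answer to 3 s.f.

t ≈ 2.61 d

y/L₀ = 1 − e^(−k_1 t) = 0.68 ⇒ e^(−k_1 t) = 0.320
t = −ln(0.320) / 0.436 = 1.139 / 0.436 = 2.613 d.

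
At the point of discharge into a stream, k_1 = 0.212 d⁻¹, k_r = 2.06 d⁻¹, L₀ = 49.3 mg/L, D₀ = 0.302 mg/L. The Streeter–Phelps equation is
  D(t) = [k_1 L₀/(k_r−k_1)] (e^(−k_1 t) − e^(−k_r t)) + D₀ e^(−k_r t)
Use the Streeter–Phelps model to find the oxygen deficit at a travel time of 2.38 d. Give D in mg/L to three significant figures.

k_1 L₀/(k_r−k_1) = 0.212×49.3/(2.06−0.212) = 10.45/1.848 = 5.656 mg/L.
e^(−k_1 t) = e^(−0.212×2.380) = 0.6038; e^(−k_r t) = e^(−2.06×2.380) = 0.007426.
D = 5.656 × (0.6038 − 0.007426) + 0.302 × 0.007426 = 3.373 + 0.002243 = 3.375 mg/L.

D ≈ 3.37 mg/L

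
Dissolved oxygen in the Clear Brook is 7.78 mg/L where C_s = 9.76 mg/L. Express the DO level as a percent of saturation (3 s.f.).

% saturation = C/C_s × 100 = 7.78/9.76 × 100 = 79.7 %.

79.7 % saturation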